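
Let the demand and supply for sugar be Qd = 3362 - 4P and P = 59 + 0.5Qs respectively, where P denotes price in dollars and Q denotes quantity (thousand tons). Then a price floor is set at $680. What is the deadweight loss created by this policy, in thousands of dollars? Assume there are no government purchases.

60000

Rearranging supply gives Qs = 2P - 118. In a free market, 3362 - 4P = 2P - 118 gives the equilibrium P* = 580, Q* = 1042.
Because the floor (680) lies above the market-clearing price, it is binding.
At P = 680: Qd = 3362 - 4·680 = 642 and Qs = 2·680 - 118 = 1242.
Quantity traded falls to 642. At Q = 642 the demand price is (3362 - 642)/4 = 680 and the supply price is (118 + 642)/2 = 380.
Deadweight loss = ½ · (680 - 380) · (1042 - 642) = ½ · 300 · 400 = 60000.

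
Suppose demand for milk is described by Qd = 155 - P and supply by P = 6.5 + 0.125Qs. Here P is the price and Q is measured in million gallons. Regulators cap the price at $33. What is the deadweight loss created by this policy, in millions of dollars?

0

Rearranging supply gives Qs = 8P - 52. Setting quantity demanded equal to quantity supplied, 155 - P = 8P - 52, gives P* = 23 and Q* = 132.
The ceiling of 33 is above the equilibrium price 23, so it is not binding; the market clears at P* = 23, Q* = 132.
Since the control does not bind, no trades are prevented and deadweight loss is zero.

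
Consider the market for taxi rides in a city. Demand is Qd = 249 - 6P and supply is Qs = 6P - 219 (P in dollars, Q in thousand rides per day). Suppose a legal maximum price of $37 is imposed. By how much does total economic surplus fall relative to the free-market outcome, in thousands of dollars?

24

Setting quantity demanded equal to quantity supplied, 249 - 6P = 6P - 219, gives P* = 39 and Q* = 15.
The ceiling of 37 is below the equilibrium price 39, so it binds.
At P = 37: Qd = 249 - 6·37 = 27 and Qs = 6·37 - 219 = 3.
Quantity traded falls to 3. At Q = 3 the demand price is (249 - 3)/6 = 41 and the supply price is (219 + 3)/6 = 37.
Deadweight loss = ½ · (41 - 37) · (15 - 3) = ½ · 4 · 12 = 24.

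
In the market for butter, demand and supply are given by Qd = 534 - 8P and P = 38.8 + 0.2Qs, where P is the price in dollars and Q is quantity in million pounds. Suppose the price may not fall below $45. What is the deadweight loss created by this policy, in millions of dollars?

Rearranging supply gives Qs = 5P - 194. Equilibrium: 534 - 8P = 5P - 194, so 728 = 13P and P* = 56, Q* = 86.
Since 45 is below P* = 56, the floor does not bind and the free-market outcome prevails.
Since the control does not bind, no trades are prevented and deadweight loss is zero.

0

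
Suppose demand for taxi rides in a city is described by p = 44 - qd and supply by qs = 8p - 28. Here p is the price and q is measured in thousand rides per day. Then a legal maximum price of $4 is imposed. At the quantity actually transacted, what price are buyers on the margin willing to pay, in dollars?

40

Rearranging demand gives qd = 44 - p. Setting quantity demanded equal to quantity supplied, 44 - p = 8p - 28, gives p* = 8 and q* = 36.
Because the ceiling (4) lies below the market-clearing price, it is binding.
At p = 4: qd = 44 - 4 = 40 and qs = 8·4 - 28 = 4.
Only 4 units reach the market. On the demand curve, the marginal buyer's willingness to pay at q = 4 is (44 - 4) = 40.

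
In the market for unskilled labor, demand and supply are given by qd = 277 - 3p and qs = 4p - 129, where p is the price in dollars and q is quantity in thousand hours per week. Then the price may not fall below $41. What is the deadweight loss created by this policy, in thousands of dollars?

0

Without the control the market clears where 277 - 3p = 4p - 129, i.e. p* = 58 and q* = 103.
Since 41 is below p* = 58, the floor does not bind and the free-market outcome prevails.
Since the control does not bind, no trades are prevented and deadweight loss is zero.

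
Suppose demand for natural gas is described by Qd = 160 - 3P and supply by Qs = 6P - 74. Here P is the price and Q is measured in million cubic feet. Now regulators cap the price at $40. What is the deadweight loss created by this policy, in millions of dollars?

Without the control the market clears where 160 - 3P = 6P - 74, i.e. P* = 26 and Q* = 82.
The ceiling of 40 is above the equilibrium price 26, so it is not binding; the market clears at P* = 26, Q* = 82.
Since the control does not bind, no trades are prevented and deadweight loss is zero.

0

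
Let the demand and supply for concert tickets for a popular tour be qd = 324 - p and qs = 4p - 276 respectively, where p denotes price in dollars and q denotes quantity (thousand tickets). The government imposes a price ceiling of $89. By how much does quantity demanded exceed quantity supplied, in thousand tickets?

155

Equilibrium: 324 - p = 4p - 276, so 600 = 5p and p* = 120, q* = 204.
Since 89 < 120, the ceiling is binding.
At p = 89: qd = 324 - 89 = 235 and qs = 4·89 - 276 = 80.
Shortage = qd - qs = 235 - 80 = 155.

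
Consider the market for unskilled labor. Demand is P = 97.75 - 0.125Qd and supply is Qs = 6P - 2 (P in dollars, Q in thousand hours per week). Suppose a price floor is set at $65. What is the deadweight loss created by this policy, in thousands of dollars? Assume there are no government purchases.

Rearranging demand gives Qd = 782 - 8P. Equilibrium: 782 - 8P = 6P - 2, so 784 = 14P and P* = 56, Q* = 334.
Since 65 > 56, the floor is binding.
At P = 65: Qd = 782 - 8·65 = 262 and Qs = 6·65 - 2 = 388.
Quantity traded falls to 262. At Q = 262 the demand price is (782 - 262)/8 = 65 and the supply price is (2 + 262)/6 = 44.
Deadweight loss = ½ · (65 - 44) · (334 - 262) = ½ · 21 · 72 = 756.

756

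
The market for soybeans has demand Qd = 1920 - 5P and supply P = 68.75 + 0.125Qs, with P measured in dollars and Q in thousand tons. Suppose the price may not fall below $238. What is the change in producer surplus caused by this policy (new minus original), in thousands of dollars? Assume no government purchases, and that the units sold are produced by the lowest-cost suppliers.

31440

Rearranging supply gives Qs = 8P - 550. Setting quantity demanded equal to quantity supplied, 1920 - 5P = 8P - 550, gives P* = 190 and Q* = 970.
The floor of 238 is above the equilibrium price 190, so it binds.
At P = 238: Qd = 1920 - 5·238 = 730 and Qs = 8·238 - 550 = 1354.
Producer surplus without the control is ½ · (190 - 68.75) · 970 = 58806.25.
With the floor, 730 units are sold at 238. The supply price at Q = 730 is 160, so PS = ½ · [(238 - 68.75) + (238 - 160)] · 730 = 90246.25.
Change in producer surplus = 90246.25 - 58806.25 = 31440.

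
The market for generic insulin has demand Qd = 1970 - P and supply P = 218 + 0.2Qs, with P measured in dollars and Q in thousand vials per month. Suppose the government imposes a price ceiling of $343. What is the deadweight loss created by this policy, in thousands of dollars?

Rearranging supply gives Qs = 5P - 1090. Equilibrium: 1970 - P = 5P - 1090, so 3060 = 6P and P* = 510, Q* = 1460.
The ceiling of 343 is below the equilibrium price 510, so it binds.
At P = 343: Qd = 1970 - 343 = 1627 and Qs = 5·343 - 1090 = 625.
Quantity traded falls to 625. At Q = 625 the demand price is 1970 - 625 = 1345 and the supply price is (1090 + 625)/5 = 343.
Deadweight loss = ½ · (1345 - 343) · (1460 - 625) = ½ · 1002 · 835 = 418335.

418335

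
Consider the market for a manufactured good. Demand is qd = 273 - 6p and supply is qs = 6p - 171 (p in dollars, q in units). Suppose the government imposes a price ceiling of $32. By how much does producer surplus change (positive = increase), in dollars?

-180

Setting quantity demanded equal to quantity supplied, 273 - 6p = 6p - 171, gives p* = 37 and q* = 51.
The ceiling of 32 is below the equilibrium price 37, so it binds.
At p = 32: qd = 273 - 6·32 = 81 and qs = 6·32 - 171 = 21.
Producer surplus without the control is ½ · (37 - 28.5) · 51 = 216.75.
With the ceiling, producers sell 21 units at 32, so PS = ½ · (32 - 28.5) · 21 = 36.75.
Change in producer surplus = 36.75 - 216.75 = -180.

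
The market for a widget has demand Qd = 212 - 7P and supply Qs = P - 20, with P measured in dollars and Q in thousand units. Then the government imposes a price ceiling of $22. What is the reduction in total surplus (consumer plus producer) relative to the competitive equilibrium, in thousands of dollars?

28

Equilibrium: 212 - 7P = P - 20, so 232 = 8P and P* = 29, Q* = 9.
Since 22 < 29, the ceiling is binding.
At P = 22: Qd = 212 - 7·22 = 58 and Qs = 22 - 20 = 2.
Quantity traded falls to 2. At Q = 2 the demand price is (212 - 2)/7 = 30 and the supply price is 20 + 2 = 22.
Deadweight loss = ½ · (30 - 22) · (9 - 2) = ½ · 8 · 7 = 28.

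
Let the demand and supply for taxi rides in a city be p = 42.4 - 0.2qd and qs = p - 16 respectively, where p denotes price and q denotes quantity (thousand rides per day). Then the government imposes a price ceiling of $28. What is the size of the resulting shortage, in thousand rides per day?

60

Rearranging demand gives qd = 212 - 5p. In a free market, 212 - 5p = p - 16 gives the equilibrium p* = 38, q* = 22.
The ceiling of 28 is below the equilibrium price 38, so it binds.
At p = 28: qd = 212 - 5·28 = 72 and qs = 28 - 16 = 12.
Shortage = qd - qs = 72 - 12 = 60.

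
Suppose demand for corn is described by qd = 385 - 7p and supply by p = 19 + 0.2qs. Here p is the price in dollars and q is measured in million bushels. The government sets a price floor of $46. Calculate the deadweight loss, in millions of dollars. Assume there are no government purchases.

302.4

Rearranging supply gives qs = 5p - 95. In a free market, 385 - 7p = 5p - 95 gives the equilibrium p* = 40, q* = 105.
Because the floor (46) lies above the market-clearing price, it is binding.
At p = 46: qd = 385 - 7·46 = 63 and qs = 5·46 - 95 = 135.
Quantity traded falls to 63. At q = 63 the demand price is (385 - 63)/7 = 46 and the supply price is (95 + 63)/5 = 31.6.
Deadweight loss = ½ · (46 - 31.6) · (105 - 63) = ½ · 14.4 · 42 = 302.4.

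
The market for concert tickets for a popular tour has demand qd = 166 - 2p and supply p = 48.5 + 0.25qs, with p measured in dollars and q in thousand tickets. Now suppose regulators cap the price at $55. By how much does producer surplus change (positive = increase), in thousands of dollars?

-180

Rearranging supply gives qs = 4p - 194. Equilibrium: 166 - 2p = 4p - 194, so 360 = 6p and p* = 60, q* = 46.
Since 55 < 60, the ceiling is binding.
At p = 55: qd = 166 - 2·55 = 56 and qs = 4·55 - 194 = 26.
Producer surplus without the control is ½ · (60 - 48.5) · 46 = 264.5.
With the ceiling, producers sell 26 units at 55, so PS = ½ · (55 - 48.5) · 26 = 84.5.
Change in producer surplus = 84.5 - 264.5 = -180.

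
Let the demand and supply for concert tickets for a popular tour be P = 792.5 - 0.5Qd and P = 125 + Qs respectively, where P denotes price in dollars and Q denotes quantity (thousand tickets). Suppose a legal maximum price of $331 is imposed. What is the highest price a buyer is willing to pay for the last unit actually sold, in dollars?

Rearranging demand gives Qd = 1585 - 2P; rearranging supply gives Qs = P - 125. Without the control the market clears where 1585 - 2P = P - 125, i.e. P* = 570 and Q* = 445.
Because the ceiling (331) lies below the market-clearing price, it is binding.
At P = 331: Qd = 1585 - 2·331 = 923 and Qs = 331 - 125 = 206.
Only 206 units reach the market. On the demand curve, the marginal buyer's willingness to pay at Q = 206 is (1585 - 206)/2 = 689.5.

689.5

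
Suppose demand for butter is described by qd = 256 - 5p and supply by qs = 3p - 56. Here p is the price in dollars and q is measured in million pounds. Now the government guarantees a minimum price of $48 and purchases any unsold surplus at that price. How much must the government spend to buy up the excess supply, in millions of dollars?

3456

Equilibrium: 256 - 5p = 3p - 56, so 312 = 8p and p* = 39, q* = 61.
The floor of 48 is above the equilibrium price 39, so it binds.
At p = 48: qd = 256 - 5·48 = 16 and qs = 3·48 - 56 = 88.
Surplus = qs - qd = 72.
Government expenditure = surplus × support price = 72 × 48 = 3456.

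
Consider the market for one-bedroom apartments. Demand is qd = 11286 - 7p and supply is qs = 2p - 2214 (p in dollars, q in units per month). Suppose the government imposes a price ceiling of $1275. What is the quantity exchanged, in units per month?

336

In a free market, 11286 - 7p = 2p - 2214 gives the equilibrium p* = 1500, q* = 786.
Since 1275 < 1500, the ceiling is binding.
At p = 1275: qd = 11286 - 7·1275 = 2361 and qs = 2·1275 - 2214 = 336.
The quantity actually transacted is the short side, supply: 336.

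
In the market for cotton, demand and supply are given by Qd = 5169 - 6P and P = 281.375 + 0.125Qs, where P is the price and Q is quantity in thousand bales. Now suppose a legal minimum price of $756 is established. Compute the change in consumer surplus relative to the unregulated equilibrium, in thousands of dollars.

-296286

Rearranging supply gives Qs = 8P - 2251. Setting quantity demanded equal to quantity supplied, 5169 - 6P = 8P - 2251, gives P* = 530 and Q* = 1989.
Since 756 > 530, the floor is binding.
At P = 756: Qd = 5169 - 6·756 = 633 and Qs = 8·756 - 2251 = 3797.
Consumer surplus without the control is ½ · (861.5 - 530) · 1989 = 329676.75.
With the floor, consumers buy 633 units at 756, so CS = ½ · (861.5 - 756) · 633 = 33390.75.
Change in consumer surplus = 33390.75 - 329676.75 = -296286.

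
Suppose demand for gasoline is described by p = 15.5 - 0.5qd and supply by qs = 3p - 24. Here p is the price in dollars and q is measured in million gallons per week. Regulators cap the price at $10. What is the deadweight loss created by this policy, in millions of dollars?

3.75

Rearranging demand gives qd = 31 - 2p. Equilibrium: 31 - 2p = 3p - 24, so 55 = 5p and p* = 11, q* = 9.
The ceiling of 10 is below the equilibrium price 11, so it binds.
At p = 10: qd = 31 - 2·10 = 11 and qs = 3·10 - 24 = 6.
Quantity traded falls to 6. At q = 6 the demand price is (31 - 6)/2 = 12.5 and the supply price is (24 + 6)/3 = 10.
Deadweight loss = ½ · (12.5 - 10) · (9 - 6) = ½ · 2.5 · 3 = 3.75.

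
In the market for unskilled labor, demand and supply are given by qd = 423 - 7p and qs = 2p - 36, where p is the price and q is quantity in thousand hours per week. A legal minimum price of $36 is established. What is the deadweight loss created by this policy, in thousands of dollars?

0

Without the control the market clears where 423 - 7p = 2p - 36, i.e. p* = 51 and q* = 66.
The floor of 36 is below the equilibrium price 51, so it is not binding; the market clears at p* = 51, q* = 66.
Since the control does not bind, no trades are prevented and deadweight loss is zero.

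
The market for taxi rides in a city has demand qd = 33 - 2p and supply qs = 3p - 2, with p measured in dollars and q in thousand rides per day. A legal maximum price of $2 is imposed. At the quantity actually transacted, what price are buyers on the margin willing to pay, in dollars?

14.5

Setting quantity demanded equal to quantity supplied, 33 - 2p = 3p - 2, gives p* = 7 and q* = 19.
The ceiling of 2 is below the equilibrium price 7, so it binds.
At p = 2: qd = 33 - 2·2 = 29 and qs = 3·2 - 2 = 4.
Only 4 units reach the market. On the demand curve, the marginal buyer's willingness to pay at q = 4 is (33 - 4)/2 = 14.5.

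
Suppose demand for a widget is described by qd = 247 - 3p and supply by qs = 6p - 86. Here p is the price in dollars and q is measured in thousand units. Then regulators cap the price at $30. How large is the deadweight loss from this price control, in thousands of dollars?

Without the control the market clears where 247 - 3p = 6p - 86, i.e. p* = 37 and q* = 136.
Since 30 < 37, the ceiling is binding.
At p = 30: qd = 247 - 3·30 = 157 and qs = 6·30 - 86 = 94.
Quantity traded falls to 94. At q = 94 the demand price is (247 - 94)/3 = 51 and the supply price is (86 + 94)/6 = 30.
Deadweight loss = ½ · (51 - 30) · (136 - 94) = ½ · 21 · 42 = 441.

441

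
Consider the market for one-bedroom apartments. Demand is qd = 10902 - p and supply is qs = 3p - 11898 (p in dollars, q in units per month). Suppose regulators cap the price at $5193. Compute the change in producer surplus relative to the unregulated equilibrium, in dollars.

Equilibrium: 10902 - p = 3p - 11898, so 22800 = 4p and p* = 5700, q* = 5202.
The ceiling of 5193 is below the equilibrium price 5700, so it binds.
At p = 5193: qd = 10902 - 5193 = 5709 and qs = 3·5193 - 11898 = 3681.
Producer surplus without the control is ½ · (5700 - 3966) · 5202 = 4510134.
With the ceiling, producers sell 3681 units at 5193, so PS = ½ · (5193 - 3966) · 3681 = 2258293.5.
Change in producer surplus = 2258293.5 - 4510134 = -2251840.5.

-2251840.5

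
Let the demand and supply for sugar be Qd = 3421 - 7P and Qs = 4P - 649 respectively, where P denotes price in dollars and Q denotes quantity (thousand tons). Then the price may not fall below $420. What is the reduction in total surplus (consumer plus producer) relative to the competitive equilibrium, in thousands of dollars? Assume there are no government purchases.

Equilibrium: 3421 - 7P = 4P - 649, so 4070 = 11P and P* = 370, Q* = 831.
The floor of 420 is above the equilibrium price 370, so it binds.
At P = 420: Qd = 3421 - 7·420 = 481 and Qs = 4·420 - 649 = 1031.
Quantity traded falls to 481. At Q = 481 the demand price is (3421 - 481)/7 = 420 and the supply price is (649 + 481)/4 = 282.5.
Deadweight loss = ½ · (420 - 282.5) · (831 - 481) = ½ · 137.5 · 350 = 24062.5.

24062.5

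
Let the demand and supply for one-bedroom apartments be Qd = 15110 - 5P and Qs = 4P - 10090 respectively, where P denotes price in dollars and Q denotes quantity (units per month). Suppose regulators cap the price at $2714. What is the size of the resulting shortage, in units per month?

In a free market, 15110 - 5P = 4P - 10090 gives the equilibrium P* = 2800, Q* = 1110.
The ceiling of 2714 is below the equilibrium price 2800, so it binds.
At P = 2714: Qd = 15110 - 5·2714 = 1540 and Qs = 4·2714 - 10090 = 766.
Shortage = Qd - Qs = 1540 - 766 = 774.

774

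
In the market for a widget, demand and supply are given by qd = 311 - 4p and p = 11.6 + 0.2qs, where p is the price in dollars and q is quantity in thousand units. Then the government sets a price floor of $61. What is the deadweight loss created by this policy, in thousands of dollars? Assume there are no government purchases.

1440

Rearranging supply gives qs = 5p - 58. Setting quantity demanded equal to quantity supplied, 311 - 4p = 5p - 58, gives p* = 41 and q* = 147.
Because the floor (61) lies above the market-clearing price, it is binding.
At p = 61: qd = 311 - 4·61 = 67 and qs = 5·61 - 58 = 247.
Quantity traded falls to 67. At q = 67 the demand price is (311 - 67)/4 = 61 and the supply price is (58 + 67)/5 = 25.
Deadweight loss = ½ · (61 - 25) · (147 - 67) = ½ · 36 · 80 = 1440.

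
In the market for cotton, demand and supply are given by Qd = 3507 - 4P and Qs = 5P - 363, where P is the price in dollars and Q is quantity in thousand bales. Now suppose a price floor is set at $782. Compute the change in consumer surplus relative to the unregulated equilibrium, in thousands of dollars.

Setting quantity demanded equal to quantity supplied, 3507 - 4P = 5P - 363, gives P* = 430 and Q* = 1787.
Since 782 > 430, the floor is binding.
At P = 782: Qd = 3507 - 4·782 = 379 and Qs = 5·782 - 363 = 3547.
Consumer surplus without the control is ½ · (876.75 - 430) · 1787 = 399171.125.
With the floor, consumers buy 379 units at 782, so CS = ½ · (876.75 - 782) · 379 = 17955.125.
Change in consumer surplus = 17955.125 - 399171.125 = -381216.

-381216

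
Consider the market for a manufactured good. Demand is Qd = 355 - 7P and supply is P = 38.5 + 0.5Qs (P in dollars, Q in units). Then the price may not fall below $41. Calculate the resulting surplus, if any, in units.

0

Rearranging supply gives Qs = 2P - 77. Without the control the market clears where 355 - 7P = 2P - 77, i.e. P* = 48 and Q* = 19.
The floor of 41 is below the equilibrium price 48, so it is not binding; the market clears at P* = 48, Q* = 19.
Since the control does not bind, there is no surplus.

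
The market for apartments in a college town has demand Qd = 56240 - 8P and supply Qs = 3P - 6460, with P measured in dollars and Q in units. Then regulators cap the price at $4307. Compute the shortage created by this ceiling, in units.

In a free market, 56240 - 8P = 3P - 6460 gives the equilibrium P* = 5700, Q* = 10640.
Because the ceiling (4307) lies below the market-clearing price, it is binding.
At P = 4307: Qd = 56240 - 8·4307 = 21784 and Qs = 3·4307 - 6460 = 6461.
Shortage = Qd - Qs = 21784 - 6461 = 15323.

15323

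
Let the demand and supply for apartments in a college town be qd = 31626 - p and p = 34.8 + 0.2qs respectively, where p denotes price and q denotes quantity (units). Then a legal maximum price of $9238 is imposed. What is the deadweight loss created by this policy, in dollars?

Rearranging supply gives qs = 5p - 174. Setting quantity demanded equal to quantity supplied, 31626 - p = 5p - 174, gives p* = 5300 and q* = 26326.
The ceiling of 9238 is above the equilibrium price 5300, so it is not binding; the market clears at p* = 5300, q* = 26326.
Since the control does not bind, no trades are prevented and deadweight loss is zero.

0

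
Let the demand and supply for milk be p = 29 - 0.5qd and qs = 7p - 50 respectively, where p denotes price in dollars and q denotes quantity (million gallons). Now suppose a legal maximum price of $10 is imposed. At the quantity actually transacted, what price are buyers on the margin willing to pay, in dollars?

Rearranging demand gives qd = 58 - 2p. Setting quantity demanded equal to quantity supplied, 58 - 2p = 7p - 50, gives p* = 12 and q* = 34.
The ceiling of 10 is below the equilibrium price 12, so it binds.
At p = 10: qd = 58 - 2·10 = 38 and qs = 7·10 - 50 = 20.
Only 20 units reach the market. On the demand curve, the marginal buyer's willingness to pay at q = 20 is (58 - 20)/2 = 19.

19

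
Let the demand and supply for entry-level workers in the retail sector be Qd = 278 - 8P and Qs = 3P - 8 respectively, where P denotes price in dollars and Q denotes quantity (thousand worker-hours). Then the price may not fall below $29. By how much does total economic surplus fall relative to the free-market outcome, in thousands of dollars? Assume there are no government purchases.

In a free market, 278 - 8P = 3P - 8 gives the equilibrium P* = 26, Q* = 70.
The floor of 29 is above the equilibrium price 26, so it binds.
At P = 29: Qd = 278 - 8·29 = 46 and Qs = 3·29 - 8 = 79.
Quantity traded falls to 46. At Q = 46 the demand price is (278 - 46)/8 = 29 and the supply price is (8 + 46)/3 = 18.
Deadweight loss = ½ · (29 - 18) · (70 - 46) = ½ · 11 · 24 = 132.

132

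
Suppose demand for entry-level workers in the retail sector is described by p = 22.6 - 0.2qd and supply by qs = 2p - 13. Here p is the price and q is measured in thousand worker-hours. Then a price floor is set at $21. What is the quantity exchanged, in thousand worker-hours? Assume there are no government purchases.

8

Rearranging demand gives qd = 113 - 5p. Without the control the market clears where 113 - 5p = 2p - 13, i.e. p* = 18 and q* = 23.
Since 21 > 18, the floor is binding.
At p = 21: qd = 113 - 5·21 = 8 and qs = 2·21 - 13 = 29.
The quantity actually transacted is the short side, demand: 8.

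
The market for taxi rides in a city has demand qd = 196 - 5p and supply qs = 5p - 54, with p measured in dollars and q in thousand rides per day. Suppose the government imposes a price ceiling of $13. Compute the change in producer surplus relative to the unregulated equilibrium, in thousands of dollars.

-492

Equilibrium: 196 - 5p = 5p - 54, so 250 = 10p and p* = 25, q* = 71.
The ceiling of 13 is below the equilibrium price 25, so it binds.
At p = 13: qd = 196 - 5·13 = 131 and qs = 5·13 - 54 = 11.
Producer surplus without the control is ½ · (25 - 10.8) · 71 = 504.1.
With the ceiling, producers sell 11 units at 13, so PS = ½ · (13 - 10.8) · 11 = 12.1.
Change in producer surplus = 12.1 - 504.1 = -492.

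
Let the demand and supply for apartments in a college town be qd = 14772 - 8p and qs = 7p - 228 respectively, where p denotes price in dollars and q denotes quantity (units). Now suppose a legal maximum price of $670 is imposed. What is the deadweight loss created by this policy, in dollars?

Setting quantity demanded equal to quantity supplied, 14772 - 8p = 7p - 228, gives p* = 1000 and q* = 6772.
Since 670 < 1000, the ceiling is binding.
At p = 670: qd = 14772 - 8·670 = 9412 and qs = 7·670 - 228 = 4462.
Quantity traded falls to 4462. At q = 4462 the demand price is (14772 - 4462)/8 = 1288.75 and the supply price is (228 + 4462)/7 = 670.
Deadweight loss = ½ · (1288.75 - 670) · (6772 - 4462) = ½ · 618.75 · 2310 = 714656.25.

714656.25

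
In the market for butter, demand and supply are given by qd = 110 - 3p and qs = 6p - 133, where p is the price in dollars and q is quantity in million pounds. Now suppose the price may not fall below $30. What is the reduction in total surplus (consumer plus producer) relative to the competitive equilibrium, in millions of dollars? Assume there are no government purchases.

20.25

In a free market, 110 - 3p = 6p - 133 gives the equilibrium p* = 27, q* = 29.
Since 30 > 27, the floor is binding.
At p = 30: qd = 110 - 3·30 = 20 and qs = 6·30 - 133 = 47.
Quantity traded falls to 20. At q = 20 the demand price is (110 - 20)/3 = 30 and the supply price is (133 + 20)/6 = 25.5.
Deadweight loss = ½ · (30 - 25.5) · (29 - 20) = ½ · 4.5 · 9 = 20.25.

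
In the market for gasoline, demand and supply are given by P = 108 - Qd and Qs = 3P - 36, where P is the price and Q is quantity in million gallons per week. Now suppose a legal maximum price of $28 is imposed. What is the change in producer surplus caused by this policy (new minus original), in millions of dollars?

Rearranging demand gives Qd = 108 - P. Equilibrium: 108 - P = 3P - 36, so 144 = 4P and P* = 36, Q* = 72.
Since 28 < 36, the ceiling is binding.
At P = 28: Qd = 108 - 28 = 80 and Qs = 3·28 - 36 = 48.
Producer surplus without the control is ½ · (36 - 12) · 72 = 864.
With the ceiling, producers sell 48 units at 28, so PS = ½ · (28 - 12) · 48 = 384.
Change in producer surplus = 384 - 864 = -480.

-480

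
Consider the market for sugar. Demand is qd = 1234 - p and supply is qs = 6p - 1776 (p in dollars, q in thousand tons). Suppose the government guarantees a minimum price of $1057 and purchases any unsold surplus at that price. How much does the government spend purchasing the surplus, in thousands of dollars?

Without the control the market clears where 1234 - p = 6p - 1776, i.e. p* = 430 and q* = 804.
Since 1057 > 430, the floor is binding.
At p = 1057: qd = 1234 - 1057 = 177 and qs = 6·1057 - 1776 = 4566.
Surplus = qs - qd = 4389.
Government expenditure = surplus × support price = 4389 × 1057 = 4639173.

4639173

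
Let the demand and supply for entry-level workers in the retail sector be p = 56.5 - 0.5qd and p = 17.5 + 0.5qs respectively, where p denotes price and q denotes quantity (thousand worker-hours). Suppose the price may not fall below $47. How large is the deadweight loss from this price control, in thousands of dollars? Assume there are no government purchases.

Rearranging demand gives qd = 113 - 2p; rearranging supply gives qs = 2p - 35. Setting quantity demanded equal to quantity supplied, 113 - 2p = 2p - 35, gives p* = 37 and q* = 39.
The floor of 47 is above the equilibrium price 37, so it binds.
At p = 47: qd = 113 - 2·47 = 19 and qs = 2·47 - 35 = 59.
Quantity traded falls to 19. At q = 19 the demand price is (113 - 19)/2 = 47 and the supply price is (35 + 19)/2 = 27.
Deadweight loss = ½ · (47 - 27) · (39 - 19) = ½ · 20 · 20 = 200.

200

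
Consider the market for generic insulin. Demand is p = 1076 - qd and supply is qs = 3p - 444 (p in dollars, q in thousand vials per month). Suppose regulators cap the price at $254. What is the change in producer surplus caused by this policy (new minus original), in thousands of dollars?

Rearranging demand gives qd = 1076 - p. In a free market, 1076 - p = 3p - 444 gives the equilibrium p* = 380, q* = 696.
Because the ceiling (254) lies below the market-clearing price, it is binding.
At p = 254: qd = 1076 - 254 = 822 and qs = 3·254 - 444 = 318.
Producer surplus without the control is ½ · (380 - 148) · 696 = 80736.
With the ceiling, producers sell 318 units at 254, so PS = ½ · (254 - 148) · 318 = 16854.
Change in producer surplus = 16854 - 80736 = -63882.

-63882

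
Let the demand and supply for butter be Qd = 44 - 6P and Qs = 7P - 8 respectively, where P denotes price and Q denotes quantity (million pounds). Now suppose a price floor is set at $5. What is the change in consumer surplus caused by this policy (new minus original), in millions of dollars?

Setting quantity demanded equal to quantity supplied, 44 - 6P = 7P - 8, gives P* = 4 and Q* = 20.
Since 5 > 4, the floor is binding.
At P = 5: Qd = 44 - 6·5 = 14 and Qs = 7·5 - 8 = 27.
Consumer surplus without the control is ½ · (22/3 - 4) · 20 = 100/3.
With the floor, consumers buy 14 units at 5, so CS = ½ · (22/3 - 5) · 14 = 49/3.
Change in consumer surplus = 49/3 - 100/3 = -17.

-17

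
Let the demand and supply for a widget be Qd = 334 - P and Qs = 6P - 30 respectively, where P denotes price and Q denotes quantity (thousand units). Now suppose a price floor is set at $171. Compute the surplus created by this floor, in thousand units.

Without the control the market clears where 334 - P = 6P - 30, i.e. P* = 52 and Q* = 282.
Because the floor (171) lies above the market-clearing price, it is binding.
At P = 171: Qd = 334 - 171 = 163 and Qs = 6·171 - 30 = 996.
Surplus = Qs - Qd = 996 - 163 = 833.

833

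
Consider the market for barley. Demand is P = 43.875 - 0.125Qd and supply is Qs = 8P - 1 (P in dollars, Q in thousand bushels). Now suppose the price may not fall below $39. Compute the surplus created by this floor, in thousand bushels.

Rearranging demand gives Qd = 351 - 8P. Setting quantity demanded equal to quantity supplied, 351 - 8P = 8P - 1, gives P* = 22 and Q* = 175.
Because the floor (39) lies above the market-clearing price, it is binding.
At P = 39: Qd = 351 - 8·39 = 39 and Qs = 8·39 - 1 = 311.
Surplus = Qs - Qd = 311 - 39 = 272.

272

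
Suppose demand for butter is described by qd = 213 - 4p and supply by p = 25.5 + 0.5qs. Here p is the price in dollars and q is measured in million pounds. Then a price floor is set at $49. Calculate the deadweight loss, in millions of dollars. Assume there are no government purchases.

Rearranging supply gives qs = 2p - 51. Without the control the market clears where 213 - 4p = 2p - 51, i.e. p* = 44 and q* = 37.
Because the floor (49) lies above the market-clearing price, it is binding.
At p = 49: qd = 213 - 4·49 = 17 and qs = 2·49 - 51 = 47.
Quantity traded falls to 17. At q = 17 the demand price is (213 - 17)/4 = 49 and the supply price is (51 + 17)/2 = 34.
Deadweight loss = ½ · (49 - 34) · (37 - 17) = ½ · 15 · 20 = 150.

150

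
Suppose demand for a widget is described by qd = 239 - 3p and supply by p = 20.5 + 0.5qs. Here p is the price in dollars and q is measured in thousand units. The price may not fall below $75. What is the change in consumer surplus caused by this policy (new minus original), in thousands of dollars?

-807.5

Rearranging supply gives qs = 2p - 41. Equilibrium: 239 - 3p = 2p - 41, so 280 = 5p and p* = 56, q* = 71.
The floor of 75 is above the equilibrium price 56, so it binds.
At p = 75: qd = 239 - 3·75 = 14 and qs = 2·75 - 41 = 109.
Consumer surplus without the control is ½ · (239/3 - 56) · 71 = 5041/6.
With the floor, consumers buy 14 units at 75, so CS = ½ · (239/3 - 75) · 14 = 98/3.
Change in consumer surplus = 98/3 - 5041/6 = -807.5.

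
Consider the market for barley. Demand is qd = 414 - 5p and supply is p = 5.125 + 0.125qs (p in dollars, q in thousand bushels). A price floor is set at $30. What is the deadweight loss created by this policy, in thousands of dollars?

0

Rearranging supply gives qs = 8p - 41. Setting quantity demanded equal to quantity supplied, 414 - 5p = 8p - 41, gives p* = 35 and q* = 239.
The floor of 30 is below the equilibrium price 35, so it is not binding; the market clears at p* = 35, q* = 239.
Since the control does not bind, no trades are prevented and deadweight loss is zero.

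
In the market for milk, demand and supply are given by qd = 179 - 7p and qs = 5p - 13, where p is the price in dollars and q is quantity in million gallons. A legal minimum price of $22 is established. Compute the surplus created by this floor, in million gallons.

72

Setting quantity demanded equal to quantity supplied, 179 - 7p = 5p - 13, gives p* = 16 and q* = 67.
The floor of 22 is above the equilibrium price 16, so it binds.
At p = 22: qd = 179 - 7·22 = 25 and qs = 5·22 - 13 = 97.
Surplus = qs - qd = 97 - 25 = 72.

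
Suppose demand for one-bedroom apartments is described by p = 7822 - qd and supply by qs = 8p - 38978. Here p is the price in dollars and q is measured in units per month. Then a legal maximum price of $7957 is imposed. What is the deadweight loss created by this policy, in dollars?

Rearranging demand gives qd = 7822 - p. Equilibrium: 7822 - p = 8p - 38978, so 46800 = 9p and p* = 5200, q* = 2622.
The ceiling of 7957 is above the equilibrium price 5200, so it is not binding; the market clears at p* = 5200, q* = 2622.
Since the control does not bind, no trades are prevented and deadweight loss is zero.

0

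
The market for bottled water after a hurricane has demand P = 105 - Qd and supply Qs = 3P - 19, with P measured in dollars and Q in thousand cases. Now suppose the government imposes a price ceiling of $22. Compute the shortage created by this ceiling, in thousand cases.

36

Rearranging demand gives Qd = 105 - P. Without the control the market clears where 105 - P = 3P - 19, i.e. P* = 31 and Q* = 74.
Since 22 < 31, the ceiling is binding.
At P = 22: Qd = 105 - 22 = 83 and Qs = 3·22 - 19 = 47.
Shortage = Qd - Qs = 83 - 47 = 36.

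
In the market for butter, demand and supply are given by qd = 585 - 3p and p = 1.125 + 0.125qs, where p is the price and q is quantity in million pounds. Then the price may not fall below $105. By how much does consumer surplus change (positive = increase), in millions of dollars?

Rearranging supply gives qs = 8p - 9. Without the control the market clears where 585 - 3p = 8p - 9, i.e. p* = 54 and q* = 423.
The floor of 105 is above the equilibrium price 54, so it binds.
At p = 105: qd = 585 - 3·105 = 270 and qs = 8·105 - 9 = 831.
Consumer surplus without the control is ½ · (195 - 54) · 423 = 29821.5.
With the floor, consumers buy 270 units at 105, so CS = ½ · (195 - 105) · 270 = 12150.
Change in consumer surplus = 12150 - 29821.5 = -17671.5.

-17671.5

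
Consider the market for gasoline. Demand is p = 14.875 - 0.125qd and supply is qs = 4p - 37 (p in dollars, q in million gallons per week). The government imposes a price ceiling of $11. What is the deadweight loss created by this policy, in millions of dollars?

Rearranging demand gives qd = 119 - 8p. Equilibrium: 119 - 8p = 4p - 37, so 156 = 12p and p* = 13, q* = 15.
Because the ceiling (11) lies below the market-clearing price, it is binding.
At p = 11: qd = 119 - 8·11 = 31 and qs = 4·11 - 37 = 7.
Quantity traded falls to 7. At q = 7 the demand price is (119 - 7)/8 = 14 and the supply price is (37 + 7)/4 = 11.
Deadweight loss = ½ · (14 - 11) · (15 - 7) = ½ · 3 · 8 = 12.

12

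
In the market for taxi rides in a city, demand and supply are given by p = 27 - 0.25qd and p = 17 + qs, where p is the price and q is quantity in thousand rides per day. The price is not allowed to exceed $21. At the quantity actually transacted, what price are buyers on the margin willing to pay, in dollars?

26

Rearranging demand gives qd = 108 - 4p; rearranging supply gives qs = p - 17. In a free market, 108 - 4p = p - 17 gives the equilibrium p* = 25, q* = 8.
Since 21 < 25, the ceiling is binding.
At p = 21: qd = 108 - 4·21 = 24 and qs = 21 - 17 = 4.
Only 4 units reach the market. On the demand curve, the marginal buyer's willingness to pay at q = 4 is (108 - 4)/4 = 26.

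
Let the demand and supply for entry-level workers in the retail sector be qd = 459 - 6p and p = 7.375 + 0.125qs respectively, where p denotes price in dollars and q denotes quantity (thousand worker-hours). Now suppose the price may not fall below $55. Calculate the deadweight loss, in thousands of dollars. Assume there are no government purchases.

1701

Rearranging supply gives qs = 8p - 59. Setting quantity demanded equal to quantity supplied, 459 - 6p = 8p - 59, gives p* = 37 and q* = 237.
The floor of 55 is above the equilibrium price 37, so it binds.
At p = 55: qd = 459 - 6·55 = 129 and qs = 8·55 - 59 = 381.
Quantity traded falls to 129. At q = 129 the demand price is (459 - 129)/6 = 55 and the supply price is (59 + 129)/8 = 23.5.
Deadweight loss = ½ · (55 - 23.5) · (237 - 129) = ½ · 31.5 · 108 = 1701.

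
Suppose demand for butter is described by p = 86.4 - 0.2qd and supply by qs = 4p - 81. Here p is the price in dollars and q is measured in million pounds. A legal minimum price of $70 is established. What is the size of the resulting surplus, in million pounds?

117

Rearranging demand gives qd = 432 - 5p. Without the control the market clears where 432 - 5p = 4p - 81, i.e. p* = 57 and q* = 147.
Since 70 > 57, the floor is binding.
At p = 70: qd = 432 - 5·70 = 82 and qs = 4·70 - 81 = 199.
Surplus = qs - qd = 199 - 82 = 117.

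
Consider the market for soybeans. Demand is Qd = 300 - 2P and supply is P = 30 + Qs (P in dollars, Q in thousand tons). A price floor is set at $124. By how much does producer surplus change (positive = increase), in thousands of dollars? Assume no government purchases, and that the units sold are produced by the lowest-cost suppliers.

Rearranging supply gives Qs = P - 30. In a free market, 300 - 2P = P - 30 gives the equilibrium P* = 110, Q* = 80.
The floor of 124 is above the equilibrium price 110, so it binds.
At P = 124: Qd = 300 - 2·124 = 52 and Qs = 124 - 30 = 94.
Producer surplus without the control is ½ · (110 - 30) · 80 = 3200.
With the floor, 52 units are sold at 124. The supply price at Q = 52 is 82, so PS = ½ · [(124 - 30) + (124 - 82)] · 52 = 3536.
Change in producer surplus = 3536 - 3200 = 336.

336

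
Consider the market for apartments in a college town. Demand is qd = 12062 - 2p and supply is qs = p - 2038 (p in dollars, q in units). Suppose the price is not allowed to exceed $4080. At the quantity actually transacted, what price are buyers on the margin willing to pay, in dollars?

5010

Setting quantity demanded equal to quantity supplied, 12062 - 2p = p - 2038, gives p* = 4700 and q* = 2662.
Since 4080 < 4700, the ceiling is binding.
At p = 4080: qd = 12062 - 2·4080 = 3902 and qs = 4080 - 2038 = 2042.
Only 2042 units reach the market. On the demand curve, the marginal buyer's willingness to pay at q = 2042 is (12062 - 2042)/2 = 5010.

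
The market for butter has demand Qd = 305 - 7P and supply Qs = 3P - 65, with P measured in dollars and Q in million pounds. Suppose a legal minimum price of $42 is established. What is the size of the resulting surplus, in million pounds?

Setting quantity demanded equal to quantity supplied, 305 - 7P = 3P - 65, gives P* = 37 and Q* = 46.
Because the floor (42) lies above the market-clearing price, it is binding.
At P = 42: Qd = 305 - 7·42 = 11 and Qs = 3·42 - 65 = 61.
Surplus = Qs - Qd = 61 - 11 = 50.

50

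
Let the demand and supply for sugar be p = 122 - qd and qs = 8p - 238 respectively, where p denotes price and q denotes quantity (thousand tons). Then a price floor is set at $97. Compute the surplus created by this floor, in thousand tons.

Rearranging demand gives qd = 122 - p. Without the control the market clears where 122 - p = 8p - 238, i.e. p* = 40 and q* = 82.
Since 97 > 40, the floor is binding.
At p = 97: qd = 122 - 97 = 25 and qs = 8·97 - 238 = 538.
Surplus = qs - qd = 538 - 25 = 513.

513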